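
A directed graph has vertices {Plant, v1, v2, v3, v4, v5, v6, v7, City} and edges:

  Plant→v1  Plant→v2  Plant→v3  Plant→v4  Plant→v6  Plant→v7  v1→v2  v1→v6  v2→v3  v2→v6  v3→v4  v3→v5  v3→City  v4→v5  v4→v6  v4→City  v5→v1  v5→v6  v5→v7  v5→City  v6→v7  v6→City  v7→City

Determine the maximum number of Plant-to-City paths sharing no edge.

5

Assign every edge capacity 1; by Menger, the answer equals the max flow.
Path Plant→v3→City (+1); total 1.
Path Plant→v4→City (+1); total 2.
Path Plant→v6→City (+1); total 3.
Path Plant→v7→City (+1); total 4.
Path Plant→v2→v3→v5→City (+1); total 5.
No residual Plant→City path; max flow = 5.
Certifying cut of size 5: {Plant→v3, Plant→v4, v2→v3, v6→City, v7→City}.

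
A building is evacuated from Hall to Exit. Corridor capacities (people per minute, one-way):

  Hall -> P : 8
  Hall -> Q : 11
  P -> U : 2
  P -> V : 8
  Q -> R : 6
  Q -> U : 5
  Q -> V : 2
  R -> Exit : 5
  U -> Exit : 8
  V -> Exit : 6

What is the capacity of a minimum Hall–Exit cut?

18

Augment Hall→P→U→Exit: bottleneck 2, flow now 2.
Augment Hall→P→V→Exit: bottleneck 6, flow now 8.
Augment Hall→Q→R→Exit: bottleneck 5, flow now 13.
Augment Hall→Q→U→Exit: bottleneck 5, flow now 18.
No augmenting path remains; maximum flow = 18.
By max-flow min-cut, the minimum cut capacity equals the max flow.
In the residual graph, reachable from Hall: {Hall, P, Q, R, V}.
Min-cut edges: P→U (2), Q→U (5), R→Exit (5), V→Exit (6); capacity 2 + 5 + 5 + 6 = 18.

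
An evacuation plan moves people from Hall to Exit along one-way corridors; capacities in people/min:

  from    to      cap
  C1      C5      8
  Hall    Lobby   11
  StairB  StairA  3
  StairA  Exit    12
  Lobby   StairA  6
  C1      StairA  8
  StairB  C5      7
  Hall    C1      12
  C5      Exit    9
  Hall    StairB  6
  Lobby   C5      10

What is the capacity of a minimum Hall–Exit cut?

21

Augment Hall→Lobby→C5→Exit: bottleneck 9, flow now 9.
Augment Hall→Lobby→StairA→Exit: bottleneck 2, flow now 11.
Augment Hall→StairB→StairA→Exit: bottleneck 3, flow now 14.
Augment Hall→C1→StairA→Exit: bottleneck 7, flow now 21.
No augmenting path remains; maximum flow = 21.
By max-flow min-cut, the minimum cut capacity equals the max flow.
In the residual graph, reachable from Hall: {Hall, Lobby, StairB, C1, C5, StairA}.
Min-cut edges: C5→Exit (9), StairA→Exit (12); capacity 9 + 12 = 21.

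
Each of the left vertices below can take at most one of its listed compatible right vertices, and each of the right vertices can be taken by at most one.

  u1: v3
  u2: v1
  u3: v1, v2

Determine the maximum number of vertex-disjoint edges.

3

Unit-capacity flow: source→left, listed edges, right→sink; max matching = max flow.
Augmenting path u1→v3 (+1); matched 1.
Augmenting path u2→v1 (+1); matched 2.
Augmenting path u3→v2 (+1); matched 3.
No augmenting path remains; maximum matching = 3.
König certificate: {u1, u2, u3} is a vertex cover of size 3 (every listed pair touches it), so no matching can be larger.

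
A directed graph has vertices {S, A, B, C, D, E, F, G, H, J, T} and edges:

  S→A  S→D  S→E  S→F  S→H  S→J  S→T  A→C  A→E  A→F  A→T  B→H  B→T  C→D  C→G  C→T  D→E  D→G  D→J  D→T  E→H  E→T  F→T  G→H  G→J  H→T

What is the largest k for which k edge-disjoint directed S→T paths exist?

6

Assign every edge capacity 1; by Menger, the answer equals the max flow.
Path S→T (+1); total 1.
Path S→A→T (+1); total 2.
Path S→D→T (+1); total 3.
Path S→E→T (+1); total 4.
Path S→F→T (+1); total 5.
Path S→H→T (+1); total 6.
No residual S→T path; max flow = 6.
Certifying cut of size 6: {S→A, S→D, S→E, S→F, S→H, S→T}.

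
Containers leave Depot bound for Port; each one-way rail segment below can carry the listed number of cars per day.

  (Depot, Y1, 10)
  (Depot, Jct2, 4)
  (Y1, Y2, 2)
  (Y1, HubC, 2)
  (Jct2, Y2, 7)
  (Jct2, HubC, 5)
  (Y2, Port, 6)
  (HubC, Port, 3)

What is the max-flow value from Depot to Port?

8

Augment Depot→Y1→Y2→Port: bottleneck 2, flow now 2.
Augment Depot→Y1→HubC→Port: bottleneck 2, flow now 4.
Augment Depot→Jct2→Y2→Port: bottleneck 4, flow now 8.
No augmenting path remains; maximum flow = 8.
In the residual graph, reachable from Depot: {Depot, Y1}.
Min-cut edges: Depot→Jct2 (4), Y1→Y2 (2), Y1→HubC (2); capacity 4 + 2 + 2 = 8.
This cut is saturated, so no flow can exceed 8.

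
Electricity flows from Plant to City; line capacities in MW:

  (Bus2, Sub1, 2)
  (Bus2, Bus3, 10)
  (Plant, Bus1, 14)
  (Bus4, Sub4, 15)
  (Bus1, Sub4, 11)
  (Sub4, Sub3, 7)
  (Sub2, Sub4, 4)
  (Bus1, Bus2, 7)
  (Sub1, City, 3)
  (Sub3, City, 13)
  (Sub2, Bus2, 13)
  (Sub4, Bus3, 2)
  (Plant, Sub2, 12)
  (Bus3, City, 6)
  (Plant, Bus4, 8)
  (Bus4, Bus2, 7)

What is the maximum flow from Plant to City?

15

Augment Plant→Sub2→Sub4→Bus3→City: bottleneck 2, flow now 2.
Augment Plant→Sub2→Sub4→Sub3→City: bottleneck 2, flow now 4.
Augment Plant→Sub2→Bus2→Sub1→City: bottleneck 2, flow now 6.
Augment Plant→Sub2→Bus2→Bus3→City: bottleneck 4, flow now 10.
Augment Plant→Bus4→Sub4→Sub3→City: bottleneck 5, flow now 15.
No augmenting path remains; maximum flow = 15.
In the residual graph, reachable from Plant: {Plant, Sub2, Bus4, Bus1, Sub4, Bus2, Bus3}.
Min-cut edges: Sub4→Sub3 (7), Bus2→Sub1 (2), Bus3→City (6); capacity 7 + 2 + 6 = 15.
This cut is saturated, so no flow can exceed 15.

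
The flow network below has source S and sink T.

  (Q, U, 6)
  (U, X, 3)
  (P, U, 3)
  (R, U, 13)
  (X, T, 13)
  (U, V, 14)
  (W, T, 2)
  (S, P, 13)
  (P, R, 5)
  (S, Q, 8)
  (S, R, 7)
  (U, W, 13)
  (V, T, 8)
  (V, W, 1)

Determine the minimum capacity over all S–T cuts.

13

Augment S→P→U→V→T: bottleneck 3, flow now 3.
Augment S→Q→U→V→T: bottleneck 5, flow now 8.
Augment S→Q→U→W→T: bottleneck 1, flow now 9.
Augment S→R→U→W→T: bottleneck 1, flow now 10.
Augment S→R→U→X→T: bottleneck 3, flow now 13.
No augmenting path remains; maximum flow = 13.
By max-flow min-cut, the minimum cut capacity equals the max flow.
In the residual graph, reachable from S: {S, P, Q, R, U, V, W}.
Min-cut edges: U→X (3), V→T (8), W→T (2); capacity 3 + 8 + 2 = 13.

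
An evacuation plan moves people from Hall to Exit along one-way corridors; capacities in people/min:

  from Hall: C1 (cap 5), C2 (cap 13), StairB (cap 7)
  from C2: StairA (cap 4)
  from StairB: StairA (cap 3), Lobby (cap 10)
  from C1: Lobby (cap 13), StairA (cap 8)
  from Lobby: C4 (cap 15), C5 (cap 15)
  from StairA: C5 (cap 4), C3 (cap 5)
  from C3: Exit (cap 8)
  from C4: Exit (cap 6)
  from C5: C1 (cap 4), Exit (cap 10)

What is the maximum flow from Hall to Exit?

Augment Hall→C2→StairA→C3→Exit: bottleneck 4, flow now 4.
Augment Hall→StairB→Lobby→C4→Exit: bottleneck 6, flow now 10.
Augment Hall→StairB→Lobby→C5→Exit: bottleneck 1, flow now 11.
Augment Hall→C1→Lobby→C5→Exit: bottleneck 5, flow now 16.
No augmenting path remains; maximum flow = 16.
In the residual graph, reachable from Hall: {Hall, C2}.
Min-cut edges: Hall→StairB (7), Hall→C1 (5), C2→StairA (4); capacity 7 + 5 + 4 = 16.
This cut is saturated, so no flow can exceed 16.

16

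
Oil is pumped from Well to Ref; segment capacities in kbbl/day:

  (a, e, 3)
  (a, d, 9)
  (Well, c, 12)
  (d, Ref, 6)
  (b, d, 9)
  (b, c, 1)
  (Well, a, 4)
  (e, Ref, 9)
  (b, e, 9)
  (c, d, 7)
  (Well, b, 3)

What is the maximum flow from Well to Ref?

Augment Well→a→d→Ref: bottleneck 4, flow now 4.
Augment Well→b→d→Ref: bottleneck 2, flow now 6.
Augment Well→b→e→Ref: bottleneck 1, flow now 7.
Augment Well→c→d→a→e→Ref: bottleneck 3, flow now 10. (uses reverse residual edge)
Augment Well→c→d→b→e→Ref: bottleneck 2, flow now 12. (uses reverse residual edge)
No augmenting path remains; maximum flow = 12.
In the residual graph, reachable from Well: {Well, a, c, d}.
Min-cut edges: Well→b (3), a→e (3), d→Ref (6); capacity 3 + 3 + 6 = 12.
This cut is saturated, so no flow can exceed 12.

12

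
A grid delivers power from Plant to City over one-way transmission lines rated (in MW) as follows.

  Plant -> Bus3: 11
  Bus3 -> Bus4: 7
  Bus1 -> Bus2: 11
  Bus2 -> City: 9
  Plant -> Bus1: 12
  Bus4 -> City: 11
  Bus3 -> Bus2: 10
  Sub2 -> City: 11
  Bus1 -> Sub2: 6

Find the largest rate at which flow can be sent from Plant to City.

22

Augment Plant→Bus3→Bus2→City: bottleneck 9, flow now 9.
Augment Plant→Bus3→Bus4→City: bottleneck 2, flow now 11.
Augment Plant→Bus1→Sub2→City: bottleneck 6, flow now 17.
Augment Plant→Bus1→Bus2→Bus3→Bus4→City: bottleneck 5, flow now 22. (uses reverse residual edge)
No augmenting path remains; maximum flow = 22.
In the residual graph, reachable from Plant: {Plant, Bus3, Bus1, Bus2}.
Min-cut edges: Bus3→Bus4 (7), Bus1→Sub2 (6), Bus2→City (9); capacity 7 + 6 + 9 = 22.
This cut is saturated, so no flow can exceed 22.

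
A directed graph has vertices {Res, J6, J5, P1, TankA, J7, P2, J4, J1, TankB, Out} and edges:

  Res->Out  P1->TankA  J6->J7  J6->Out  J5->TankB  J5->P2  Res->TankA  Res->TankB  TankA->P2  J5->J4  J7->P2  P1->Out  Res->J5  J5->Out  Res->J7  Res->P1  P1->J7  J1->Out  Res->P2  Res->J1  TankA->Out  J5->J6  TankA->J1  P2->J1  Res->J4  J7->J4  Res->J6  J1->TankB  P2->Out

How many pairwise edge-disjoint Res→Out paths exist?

Assign every edge capacity 1; by Menger, the answer equals the max flow.
Path Res→Out (+1); total 1.
Path Res→J6→Out (+1); total 2.
Path Res→J5→Out (+1); total 3.
Path Res→P1→Out (+1); total 4.
Path Res→TankA→Out (+1); total 5.
Path Res→P2→Out (+1); total 6.
Path Res→J1→Out (+1); total 7.
No residual Res→Out path; max flow = 7.
Certifying cut of size 7: {J1→Out, P2→Out, Res→J5, Res→J6, Res→Out, Res→P1, Res→TankA}.

7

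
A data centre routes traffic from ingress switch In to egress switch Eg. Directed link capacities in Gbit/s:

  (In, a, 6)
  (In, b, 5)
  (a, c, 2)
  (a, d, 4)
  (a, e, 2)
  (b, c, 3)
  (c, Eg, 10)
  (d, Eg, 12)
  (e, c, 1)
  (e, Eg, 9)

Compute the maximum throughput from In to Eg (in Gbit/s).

Augment In→a→c→Eg: bottleneck 2, flow now 2.
Augment In→a→d→Eg: bottleneck 4, flow now 6.
Augment In→b→c→Eg: bottleneck 3, flow now 9.
No augmenting path remains; maximum flow = 9.
In the residual graph, reachable from In: {In, b}.
Min-cut edges: In→a (6), b→c (3); capacity 6 + 3 = 9.
This cut is saturated, so no flow can exceed 9.

9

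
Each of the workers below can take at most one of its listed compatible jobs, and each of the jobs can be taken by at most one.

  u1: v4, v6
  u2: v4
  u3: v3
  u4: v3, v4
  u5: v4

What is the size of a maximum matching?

3

Unit-capacity flow: source→left, listed edges, right→sink; max matching = max flow.
Augmenting path u1→v4 (+1); matched 1.
Augmenting path u3→v3 (+1); matched 2.
Augmenting path u2→v4→u1→v6 (+1); matched 3.
No augmenting path remains; maximum matching = 3.
König certificate: {u1, v3, v4} is a vertex cover of size 3 (every listed pair touches it), so no matching can be larger.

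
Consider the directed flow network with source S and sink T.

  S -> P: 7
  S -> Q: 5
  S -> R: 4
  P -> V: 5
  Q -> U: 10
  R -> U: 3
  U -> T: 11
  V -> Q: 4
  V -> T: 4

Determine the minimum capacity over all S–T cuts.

13

Augment S→P→V→T: bottleneck 4, flow now 4.
Augment S→Q→U→T: bottleneck 5, flow now 9.
Augment S→R→U→T: bottleneck 3, flow now 12.
Augment S→P→V→Q→U→T: bottleneck 1, flow now 13.
No augmenting path remains; maximum flow = 13.
By max-flow min-cut, the minimum cut capacity equals the max flow.
In the residual graph, reachable from S: {S, P, R}.
Min-cut edges: S→Q (5), P→V (5), R→U (3); capacity 5 + 5 + 3 = 13.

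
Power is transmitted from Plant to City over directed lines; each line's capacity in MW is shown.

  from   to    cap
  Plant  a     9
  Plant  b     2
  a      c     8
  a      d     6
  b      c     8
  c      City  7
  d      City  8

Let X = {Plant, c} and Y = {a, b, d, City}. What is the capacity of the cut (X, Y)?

18

Edges leaving {Plant, c}: Plant→a (9), Plant→b (2), c→City (7).
Cut capacity = 9 + 2 + 7 = 18.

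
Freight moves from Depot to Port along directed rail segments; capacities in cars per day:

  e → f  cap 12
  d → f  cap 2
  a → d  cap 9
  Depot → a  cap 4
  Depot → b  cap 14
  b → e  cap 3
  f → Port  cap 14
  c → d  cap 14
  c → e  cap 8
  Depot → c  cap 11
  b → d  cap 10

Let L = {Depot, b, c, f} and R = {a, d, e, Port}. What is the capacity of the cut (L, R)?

53

Edges leaving {Depot, b, c, f}: Depot→a (4), b→d (10), b→e (3), c→d (14), c→e (8), f→Port (14).
Cut capacity = 4 + 10 + 3 + 14 + 8 + 14 = 53.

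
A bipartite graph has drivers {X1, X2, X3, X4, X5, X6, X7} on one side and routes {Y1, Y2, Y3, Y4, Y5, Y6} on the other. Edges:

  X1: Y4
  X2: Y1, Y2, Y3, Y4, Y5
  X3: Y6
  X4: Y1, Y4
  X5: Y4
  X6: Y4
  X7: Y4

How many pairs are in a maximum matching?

4

Unit-capacity flow: source→left, listed edges, right→sink; max matching = max flow.
Augmenting path X1→Y4 (+1); matched 1.
Augmenting path X2→Y1 (+1); matched 2.
Augmenting path X3→Y6 (+1); matched 3.
Augmenting path X4→Y1→X2→Y2 (+1); matched 4.
No augmenting path remains; maximum matching = 4.
König certificate: {X2, X3, X4, Y4} is a vertex cover of size 4 (every listed pair touches it), so no matching can be larger.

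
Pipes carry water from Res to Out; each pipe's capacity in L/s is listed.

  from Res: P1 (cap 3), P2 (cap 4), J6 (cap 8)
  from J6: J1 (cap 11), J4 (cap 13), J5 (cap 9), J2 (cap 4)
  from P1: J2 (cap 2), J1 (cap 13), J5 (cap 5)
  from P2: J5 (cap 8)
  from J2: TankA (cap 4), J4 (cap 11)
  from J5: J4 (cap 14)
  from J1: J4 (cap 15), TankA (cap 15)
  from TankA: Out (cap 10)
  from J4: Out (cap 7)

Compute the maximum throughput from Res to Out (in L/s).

15

Augment Res→J6→J4→Out: bottleneck 7, flow now 7.
Augment Res→J6→J2→TankA→Out: bottleneck 1, flow now 8.
Augment Res→P1→J2→TankA→Out: bottleneck 2, flow now 10.
Augment Res→P1→J1→TankA→Out: bottleneck 1, flow now 11.
Augment Res→P2→J5→J4→J6→J2→TankA→Out: bottleneck 1, flow now 12. (uses reverse residual edge)
Augment Res→P2→J5→J4→J6→J1→TankA→Out: bottleneck 3, flow now 15. (uses reverse residual edge)
No augmenting path remains; maximum flow = 15.
In the residual graph, reachable from Res: {Res}.
Min-cut edges: Res→J6 (8), Res→P1 (3), Res→P2 (4); capacity 8 + 3 + 4 = 15.
This cut is saturated, so no flow can exceed 15.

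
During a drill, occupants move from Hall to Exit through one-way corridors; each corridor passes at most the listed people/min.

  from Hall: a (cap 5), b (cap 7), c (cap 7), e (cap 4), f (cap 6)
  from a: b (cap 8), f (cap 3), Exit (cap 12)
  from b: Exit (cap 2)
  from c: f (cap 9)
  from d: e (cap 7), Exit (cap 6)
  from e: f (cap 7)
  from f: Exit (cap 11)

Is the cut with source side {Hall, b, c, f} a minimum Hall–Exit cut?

Given cut capacity: 5 + 4 + 2 + 11 = 22.
Augment Hall→a→Exit: bottleneck 5, flow now 5.
Augment Hall→b→Exit: bottleneck 2, flow now 7.
Augment Hall→f→Exit: bottleneck 6, flow now 13.
Augment Hall→c→f→Exit: bottleneck 5, flow now 18.
No augmenting path remains; maximum flow = 18.
In the residual graph, reachable from Hall: {Hall, b, c, e, f}.
Min-cut edges: Hall→a (5), b→Exit (2), f→Exit (11); capacity 5 + 2 + 11 = 18.
Cut capacity 22 exceeds the max flow 18, so it is not minimum.

No — its capacity is 22, but the minimum cut has capacity 18.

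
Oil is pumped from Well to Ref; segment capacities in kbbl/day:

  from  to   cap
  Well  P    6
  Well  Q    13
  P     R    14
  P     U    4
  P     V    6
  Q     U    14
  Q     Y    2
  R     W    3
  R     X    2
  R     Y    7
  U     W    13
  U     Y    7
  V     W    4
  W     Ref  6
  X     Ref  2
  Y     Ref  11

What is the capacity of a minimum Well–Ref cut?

Augment Well→Q→Y→Ref: bottleneck 2, flow now 2.
Augment Well→P→R→W→Ref: bottleneck 3, flow now 5.
Augment Well→P→R→X→Ref: bottleneck 2, flow now 7.
Augment Well→P→R→Y→Ref: bottleneck 1, flow now 8.
Augment Well→Q→U→W→Ref: bottleneck 3, flow now 11.
Augment Well→Q→U→Y→Ref: bottleneck 7, flow now 18.
Augment Well→Q→U→W→R→Y→Ref: bottleneck 1, flow now 19. (uses reverse residual edge)
No augmenting path remains; maximum flow = 19.
By max-flow min-cut, the minimum cut capacity equals the max flow.
In the residual graph, reachable from Well: {Well}.
Min-cut edges: Well→P (6), Well→Q (13); capacity 6 + 13 = 19.

19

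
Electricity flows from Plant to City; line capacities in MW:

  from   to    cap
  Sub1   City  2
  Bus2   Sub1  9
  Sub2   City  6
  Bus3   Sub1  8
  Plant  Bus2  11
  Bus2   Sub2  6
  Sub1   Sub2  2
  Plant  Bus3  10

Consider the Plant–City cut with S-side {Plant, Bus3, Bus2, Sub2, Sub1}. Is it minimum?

Given cut capacity: 6 + 2 = 8.
Augment Plant→Bus3→Sub1→City: bottleneck 2, flow now 2.
Augment Plant→Bus2→Sub2→City: bottleneck 6, flow now 8.
No augmenting path remains; maximum flow = 8.
Cut capacity 8 equals the max flow, so it is a minimum cut.

Yes — it is a minimum cut (capacity 8).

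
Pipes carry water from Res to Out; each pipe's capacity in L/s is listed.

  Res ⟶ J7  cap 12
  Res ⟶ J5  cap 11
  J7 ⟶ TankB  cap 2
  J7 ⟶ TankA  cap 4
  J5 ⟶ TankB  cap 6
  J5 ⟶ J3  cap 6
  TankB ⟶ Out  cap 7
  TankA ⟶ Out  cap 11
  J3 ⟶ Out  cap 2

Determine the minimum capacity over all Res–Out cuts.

13

Augment Res→J7→TankB→Out: bottleneck 2, flow now 2.
Augment Res→J7→TankA→Out: bottleneck 4, flow now 6.
Augment Res→J5→TankB→Out: bottleneck 5, flow now 11.
Augment Res→J5→J3→Out: bottleneck 2, flow now 13.
No augmenting path remains; maximum flow = 13.
By max-flow min-cut, the minimum cut capacity equals the max flow.
In the residual graph, reachable from Res: {Res, J7, J5, TankB, J3}.
Min-cut edges: J7→TankA (4), TankB→Out (7), J3→Out (2); capacity 4 + 7 + 2 = 13.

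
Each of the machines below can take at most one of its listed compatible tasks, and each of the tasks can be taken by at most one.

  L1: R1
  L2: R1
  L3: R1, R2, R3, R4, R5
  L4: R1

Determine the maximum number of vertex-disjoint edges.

2

Unit-capacity flow: source→left, listed edges, right→sink; max matching = max flow.
Augmenting path L1→R1 (+1); matched 1.
Augmenting path L3→R2 (+1); matched 2.
No augmenting path remains; maximum matching = 2.
König certificate: {L3, R1} is a vertex cover of size 2 (every listed pair touches it), so no matching can be larger.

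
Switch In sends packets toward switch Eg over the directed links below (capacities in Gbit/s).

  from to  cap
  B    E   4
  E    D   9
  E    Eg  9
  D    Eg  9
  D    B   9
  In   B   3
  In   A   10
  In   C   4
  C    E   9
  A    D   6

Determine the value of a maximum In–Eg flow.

Augment In→A→D→Eg: bottleneck 6, flow now 6.
Augment In→B→E→Eg: bottleneck 3, flow now 9.
Augment In→C→E→Eg: bottleneck 4, flow now 13.
No augmenting path remains; maximum flow = 13.
In the residual graph, reachable from In: {In, A}.
Min-cut edges: In→B (3), In→C (4), A→D (6); capacity 3 + 4 + 6 = 13.
This cut is saturated, so no flow can exceed 13.

13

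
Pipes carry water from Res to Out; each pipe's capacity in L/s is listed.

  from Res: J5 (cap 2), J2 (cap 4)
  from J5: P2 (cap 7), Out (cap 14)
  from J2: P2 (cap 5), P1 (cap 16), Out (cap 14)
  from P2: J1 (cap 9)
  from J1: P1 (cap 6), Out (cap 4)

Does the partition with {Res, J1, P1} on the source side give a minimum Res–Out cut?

No — its capacity is 10, but the minimum cut has capacity 6.

Given cut capacity: 2 + 4 + 4 = 10.
Augment Res→J5→Out: bottleneck 2, flow now 2.
Augment Res→J2→Out: bottleneck 4, flow now 6.
No augmenting path remains; maximum flow = 6.
In the residual graph, reachable from Res: {Res}.
Min-cut edges: Res→J5 (2), Res→J2 (4); capacity 2 + 4 = 6.
Cut capacity 10 exceeds the max flow 6, so it is not minimum.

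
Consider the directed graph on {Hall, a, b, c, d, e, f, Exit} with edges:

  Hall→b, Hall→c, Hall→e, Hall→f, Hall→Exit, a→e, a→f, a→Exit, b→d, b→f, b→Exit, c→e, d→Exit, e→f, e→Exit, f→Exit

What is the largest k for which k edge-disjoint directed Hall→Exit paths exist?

Assign every edge capacity 1; by Menger, the answer equals the max flow.
Path Hall→Exit (+1); total 1.
Path Hall→b→Exit (+1); total 2.
Path Hall→e→Exit (+1); total 3.
Path Hall→f→Exit (+1); total 4.
No residual Hall→Exit path; max flow = 4.
Certifying cut of size 4: {Hall→Exit, Hall→b, e→Exit, f→Exit}.

4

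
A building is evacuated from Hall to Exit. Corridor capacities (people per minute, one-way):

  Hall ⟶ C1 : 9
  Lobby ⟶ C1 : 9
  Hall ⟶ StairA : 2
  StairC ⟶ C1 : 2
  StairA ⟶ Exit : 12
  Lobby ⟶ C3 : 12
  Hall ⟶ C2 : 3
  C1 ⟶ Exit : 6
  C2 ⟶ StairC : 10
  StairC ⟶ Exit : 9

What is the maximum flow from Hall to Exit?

11

Augment Hall→StairA→Exit: bottleneck 2, flow now 2.
Augment Hall→C1→Exit: bottleneck 6, flow now 8.
Augment Hall→C2→StairC→Exit: bottleneck 3, flow now 11.
No augmenting path remains; maximum flow = 11.
In the residual graph, reachable from Hall: {Hall, C1}.
Min-cut edges: Hall→C2 (3), Hall→StairA (2), C1→Exit (6); capacity 3 + 2 + 6 = 11.
This cut is saturated, so no flow can exceed 11.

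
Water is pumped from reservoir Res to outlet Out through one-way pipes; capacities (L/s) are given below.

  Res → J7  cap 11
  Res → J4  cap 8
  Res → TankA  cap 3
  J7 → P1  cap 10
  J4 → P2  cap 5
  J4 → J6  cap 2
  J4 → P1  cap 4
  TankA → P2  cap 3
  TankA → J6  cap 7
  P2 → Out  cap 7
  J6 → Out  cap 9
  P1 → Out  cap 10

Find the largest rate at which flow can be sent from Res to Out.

20

Augment Res→J7→P1→Out: bottleneck 10, flow now 10.
Augment Res→J4→P2→Out: bottleneck 5, flow now 15.
Augment Res→J4→J6→Out: bottleneck 2, flow now 17.
Augment Res→TankA→P2→Out: bottleneck 2, flow now 19.
Augment Res→TankA→J6→Out: bottleneck 1, flow now 20.
No augmenting path remains; maximum flow = 20.
In the residual graph, reachable from Res: {Res, J7, J4, P1}.
Min-cut edges: Res→TankA (3), J4→P2 (5), J4→J6 (2), P1→Out (10); capacity 3 + 5 + 2 + 10 = 20.
This cut is saturated, so no flow can exceed 20.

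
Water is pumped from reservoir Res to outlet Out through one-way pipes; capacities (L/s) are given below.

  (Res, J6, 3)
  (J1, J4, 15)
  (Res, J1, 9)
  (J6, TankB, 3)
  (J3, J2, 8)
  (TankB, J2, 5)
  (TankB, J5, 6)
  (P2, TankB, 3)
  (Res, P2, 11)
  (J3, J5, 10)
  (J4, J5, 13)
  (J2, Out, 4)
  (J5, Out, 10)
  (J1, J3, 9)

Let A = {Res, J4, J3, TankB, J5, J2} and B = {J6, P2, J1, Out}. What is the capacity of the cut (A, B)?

Edges leaving {Res, J4, J3, TankB, J5, J2}: Res→J6 (3), Res→P2 (11), Res→J1 (9), J5→Out (10), J2→Out (4).
Cut capacity = 3 + 11 + 9 + 10 + 4 = 37.

37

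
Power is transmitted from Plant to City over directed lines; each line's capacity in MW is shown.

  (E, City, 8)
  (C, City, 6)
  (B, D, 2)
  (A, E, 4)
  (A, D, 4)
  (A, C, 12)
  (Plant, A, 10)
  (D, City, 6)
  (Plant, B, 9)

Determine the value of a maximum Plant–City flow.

12

Augment Plant→A→C→City: bottleneck 6, flow now 6.
Augment Plant→A→D→City: bottleneck 4, flow now 10.
Augment Plant→B→D→City: bottleneck 2, flow now 12.
No augmenting path remains; maximum flow = 12.
In the residual graph, reachable from Plant: {Plant, B}.
Min-cut edges: Plant→A (10), B→D (2); capacity 10 + 2 = 12.
This cut is saturated, so no flow can exceed 12.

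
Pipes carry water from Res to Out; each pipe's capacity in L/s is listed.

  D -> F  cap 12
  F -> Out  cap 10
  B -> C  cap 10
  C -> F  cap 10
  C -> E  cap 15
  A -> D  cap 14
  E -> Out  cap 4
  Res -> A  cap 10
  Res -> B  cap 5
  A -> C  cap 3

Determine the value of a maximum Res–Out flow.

14

Augment Res→A→C→E→Out: bottleneck 3, flow now 3.
Augment Res→A→D→F→Out: bottleneck 7, flow now 10.
Augment Res→B→C→E→Out: bottleneck 1, flow now 11.
Augment Res→B→C→F→Out: bottleneck 3, flow now 14.
No augmenting path remains; maximum flow = 14.
In the residual graph, reachable from Res: {Res, A, B, C, D, E, F}.
Min-cut edges: E→Out (4), F→Out (10); capacity 4 + 10 = 14.
This cut is saturated, so no flow can exceed 14.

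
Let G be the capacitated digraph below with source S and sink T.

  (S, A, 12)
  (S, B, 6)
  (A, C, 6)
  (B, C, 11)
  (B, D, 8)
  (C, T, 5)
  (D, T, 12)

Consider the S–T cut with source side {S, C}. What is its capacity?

23

Edges leaving {S, C}: S→A (12), S→B (6), C→T (5).
Cut capacity = 12 + 6 + 5 = 23.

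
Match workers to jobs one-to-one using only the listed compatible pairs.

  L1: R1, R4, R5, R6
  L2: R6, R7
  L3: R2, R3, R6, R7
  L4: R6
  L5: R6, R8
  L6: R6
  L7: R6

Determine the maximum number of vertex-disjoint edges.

Unit-capacity flow: source→left, listed edges, right→sink; max matching = max flow.
Augmenting path L1→R1 (+1); matched 1.
Augmenting path L2→R6 (+1); matched 2.
Augmenting path L3→R2 (+1); matched 3.
Augmenting path L5→R8 (+1); matched 4.
Augmenting path L4→R6→L2→R7 (+1); matched 5.
No augmenting path remains; maximum matching = 5.
König certificate: {L1, L2, L3, L5, R6} is a vertex cover of size 5 (every listed pair touches it), so no matching can be larger.

5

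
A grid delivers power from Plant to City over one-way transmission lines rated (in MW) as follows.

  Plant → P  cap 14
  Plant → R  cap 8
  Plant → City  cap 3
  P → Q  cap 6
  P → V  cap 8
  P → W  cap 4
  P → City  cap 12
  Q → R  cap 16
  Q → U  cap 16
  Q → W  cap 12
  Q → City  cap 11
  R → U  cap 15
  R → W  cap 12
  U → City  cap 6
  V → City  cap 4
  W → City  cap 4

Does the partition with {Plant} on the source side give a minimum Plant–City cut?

Yes — it is a minimum cut (capacity 25).

Given cut capacity: 14 + 8 + 3 = 25.
Augment Plant→City: bottleneck 3, flow now 3.
Augment Plant→P→City: bottleneck 12, flow now 15.
Augment Plant→P→Q→City: bottleneck 2, flow now 17.
Augment Plant→R→U→City: bottleneck 6, flow now 23.
Augment Plant→R→W→City: bottleneck 2, flow now 25.
No augmenting path remains; maximum flow = 25.
Cut capacity 25 equals the max flow, so it is a minimum cut.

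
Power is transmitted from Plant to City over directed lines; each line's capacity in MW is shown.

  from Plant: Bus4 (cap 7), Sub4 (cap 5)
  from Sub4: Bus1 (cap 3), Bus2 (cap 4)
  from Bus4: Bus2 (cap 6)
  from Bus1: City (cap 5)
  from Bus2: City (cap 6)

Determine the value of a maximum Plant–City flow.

Augment Plant→Sub4→Bus1→City: bottleneck 3, flow now 3.
Augment Plant→Sub4→Bus2→City: bottleneck 2, flow now 5.
Augment Plant→Bus4→Bus2→City: bottleneck 4, flow now 9.
No augmenting path remains; maximum flow = 9.
In the residual graph, reachable from Plant: {Plant, Sub4, Bus4, Bus2}.
Min-cut edges: Sub4→Bus1 (3), Bus2→City (6); capacity 3 + 6 = 9.
This cut is saturated, so no flow can exceed 9.

9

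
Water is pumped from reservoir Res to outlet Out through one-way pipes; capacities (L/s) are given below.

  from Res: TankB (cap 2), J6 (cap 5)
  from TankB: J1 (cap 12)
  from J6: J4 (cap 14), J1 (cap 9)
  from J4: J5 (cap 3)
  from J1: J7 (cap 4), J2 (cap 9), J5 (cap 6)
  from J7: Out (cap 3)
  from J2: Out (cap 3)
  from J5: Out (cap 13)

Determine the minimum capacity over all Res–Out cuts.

Augment Res→TankB→J1→J7→Out: bottleneck 2, flow now 2.
Augment Res→J6→J4→J5→Out: bottleneck 3, flow now 5.
Augment Res→J6→J1→J7→Out: bottleneck 1, flow now 6.
Augment Res→J6→J1→J2→Out: bottleneck 1, flow now 7.
No augmenting path remains; maximum flow = 7.
By max-flow min-cut, the minimum cut capacity equals the max flow.
In the residual graph, reachable from Res: {Res}.
Min-cut edges: Res→TankB (2), Res→J6 (5); capacity 2 + 5 = 7.

7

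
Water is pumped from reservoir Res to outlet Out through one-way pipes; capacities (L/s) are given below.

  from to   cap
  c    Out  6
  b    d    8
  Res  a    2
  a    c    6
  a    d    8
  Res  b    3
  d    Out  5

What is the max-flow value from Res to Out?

Augment Res→a→c→Out: bottleneck 2, flow now 2.
Augment Res→b→d→Out: bottleneck 3, flow now 5.
No augmenting path remains; maximum flow = 5.
In the residual graph, reachable from Res: {Res}.
Min-cut edges: Res→a (2), Res→b (3); capacity 2 + 3 = 5.
This cut is saturated, so no flow can exceed 5.

5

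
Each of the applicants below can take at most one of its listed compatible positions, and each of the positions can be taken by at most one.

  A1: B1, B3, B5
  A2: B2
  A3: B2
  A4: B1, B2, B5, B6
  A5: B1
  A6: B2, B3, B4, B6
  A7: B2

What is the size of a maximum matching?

5

Unit-capacity flow: source→left, listed edges, right→sink; max matching = max flow.
Augmenting path A1→B1 (+1); matched 1.
Augmenting path A2→B2 (+1); matched 2.
Augmenting path A4→B5 (+1); matched 3.
Augmenting path A6→B3 (+1); matched 4.
Augmenting path A5→B1→A1→B3→A6→B4 (+1); matched 5.
No augmenting path remains; maximum matching = 5.
König certificate: {A1, A4, A5, A6, B2} is a vertex cover of size 5 (every listed pair touches it), so no matching can be larger.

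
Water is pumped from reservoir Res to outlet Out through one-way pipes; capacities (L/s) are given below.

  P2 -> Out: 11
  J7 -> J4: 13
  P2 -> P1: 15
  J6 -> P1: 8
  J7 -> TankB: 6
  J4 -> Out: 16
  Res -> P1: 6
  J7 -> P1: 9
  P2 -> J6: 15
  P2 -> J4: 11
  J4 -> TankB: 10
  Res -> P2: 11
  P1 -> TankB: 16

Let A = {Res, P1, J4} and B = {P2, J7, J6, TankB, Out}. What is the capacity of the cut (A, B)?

Edges leaving {Res, P1, J4}: Res→P2 (11), P1→TankB (16), J4→TankB (10), J4→Out (16).
Cut capacity = 11 + 16 + 10 + 16 = 53.

53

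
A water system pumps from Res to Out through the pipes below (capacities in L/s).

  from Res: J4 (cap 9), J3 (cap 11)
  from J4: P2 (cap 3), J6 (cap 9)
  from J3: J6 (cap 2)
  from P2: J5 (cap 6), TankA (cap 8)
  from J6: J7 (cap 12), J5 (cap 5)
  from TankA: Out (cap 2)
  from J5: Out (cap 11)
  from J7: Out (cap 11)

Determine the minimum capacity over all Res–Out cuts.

11

Augment Res→J4→P2→TankA→Out: bottleneck 2, flow now 2.
Augment Res→J4→P2→J5→Out: bottleneck 1, flow now 3.
Augment Res→J4→J6→J5→Out: bottleneck 5, flow now 8.
Augment Res→J4→J6→J7→Out: bottleneck 1, flow now 9.
Augment Res→J3→J6→J7→Out: bottleneck 2, flow now 11.
No augmenting path remains; maximum flow = 11.
By max-flow min-cut, the minimum cut capacity equals the max flow.
In the residual graph, reachable from Res: {Res, J3}.
Min-cut edges: Res→J4 (9), J3→J6 (2); capacity 9 + 2 = 11.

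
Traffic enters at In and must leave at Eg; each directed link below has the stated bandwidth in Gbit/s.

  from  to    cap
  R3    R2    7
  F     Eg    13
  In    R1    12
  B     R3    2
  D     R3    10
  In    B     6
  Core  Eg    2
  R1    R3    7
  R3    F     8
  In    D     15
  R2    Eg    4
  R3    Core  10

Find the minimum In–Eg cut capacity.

Augment In→R1→R3→Core→Eg: bottleneck 2, flow now 2.
Augment In→R1→R3→R2→Eg: bottleneck 4, flow now 6.
Augment In→R1→R3→F→Eg: bottleneck 1, flow now 7.
Augment In→B→R3→F→Eg: bottleneck 2, flow now 9.
Augment In→D→R3→F→Eg: bottleneck 5, flow now 14.
No augmenting path remains; maximum flow = 14.
By max-flow min-cut, the minimum cut capacity equals the max flow.
In the residual graph, reachable from In: {In, R1, B, D, R3, Core, R2}.
Min-cut edges: R3→F (8), Core→Eg (2), R2→Eg (4); capacity 8 + 2 + 4 = 14.

14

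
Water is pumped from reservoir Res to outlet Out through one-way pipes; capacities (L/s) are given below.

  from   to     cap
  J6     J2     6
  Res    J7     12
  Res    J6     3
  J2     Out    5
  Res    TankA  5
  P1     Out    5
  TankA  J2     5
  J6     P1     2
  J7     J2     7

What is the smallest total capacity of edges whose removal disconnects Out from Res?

Augment Res→J6→P1→Out: bottleneck 2, flow now 2.
Augment Res→J6→J2→Out: bottleneck 1, flow now 3.
Augment Res→J7→J2→Out: bottleneck 4, flow now 7.
No augmenting path remains; maximum flow = 7.
By max-flow min-cut, the minimum cut capacity equals the max flow.
In the residual graph, reachable from Res: {Res, J6, J7, TankA, J2}.
Min-cut edges: J6→P1 (2), J2→Out (5); capacity 2 + 5 = 7.

7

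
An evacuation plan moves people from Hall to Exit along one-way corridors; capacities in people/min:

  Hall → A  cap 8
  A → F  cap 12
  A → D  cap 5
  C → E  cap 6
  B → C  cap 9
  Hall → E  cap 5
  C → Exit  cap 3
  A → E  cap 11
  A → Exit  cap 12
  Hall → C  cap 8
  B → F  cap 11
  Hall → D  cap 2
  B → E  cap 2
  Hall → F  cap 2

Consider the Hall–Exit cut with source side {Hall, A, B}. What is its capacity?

79

Edges leaving {Hall, A, B}: Hall→C (8), Hall→D (2), Hall→E (5), Hall→F (2), A→D (5), A→E (11), A→F (12), A→Exit (12), B→C (9), B→E (2), B→F (11).
Cut capacity = 8 + 2 + 5 + 2 + 5 + 11 + 12 + 12 + 9 + 2 + 11 = 79.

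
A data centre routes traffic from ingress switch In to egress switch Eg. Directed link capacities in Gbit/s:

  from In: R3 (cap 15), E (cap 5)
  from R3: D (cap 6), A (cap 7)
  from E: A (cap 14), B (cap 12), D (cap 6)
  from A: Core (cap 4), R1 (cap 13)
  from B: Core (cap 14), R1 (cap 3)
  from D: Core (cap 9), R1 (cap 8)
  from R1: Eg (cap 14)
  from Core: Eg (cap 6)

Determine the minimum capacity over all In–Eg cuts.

Augment In→R3→A→R1→Eg: bottleneck 7, flow now 7.
Augment In→R3→D→R1→Eg: bottleneck 6, flow now 13.
Augment In→E→A→R1→Eg: bottleneck 1, flow now 14.
Augment In→E→A→Core→Eg: bottleneck 4, flow now 18.
No augmenting path remains; maximum flow = 18.
By max-flow min-cut, the minimum cut capacity equals the max flow.
In the residual graph, reachable from In: {In, R3}.
Min-cut edges: In→E (5), R3→A (7), R3→D (6); capacity 5 + 7 + 6 = 18.

18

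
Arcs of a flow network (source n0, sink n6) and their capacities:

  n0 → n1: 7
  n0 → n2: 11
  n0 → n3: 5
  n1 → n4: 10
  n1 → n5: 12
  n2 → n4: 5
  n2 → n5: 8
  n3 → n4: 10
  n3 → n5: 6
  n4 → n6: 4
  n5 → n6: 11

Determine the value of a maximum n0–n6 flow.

Augment n0→n1→n4→n6: bottleneck 4, flow now 4.
Augment n0→n1→n5→n6: bottleneck 3, flow now 7.
Augment n0→n2→n5→n6: bottleneck 8, flow now 15.
No augmenting path remains; maximum flow = 15.
In the residual graph, reachable from n0: {n0, n1, n2, n3, n4, n5}.
Min-cut edges: n4→n6 (4), n5→n6 (11); capacity 4 + 11 = 15.
This cut is saturated, so no flow can exceed 15.

15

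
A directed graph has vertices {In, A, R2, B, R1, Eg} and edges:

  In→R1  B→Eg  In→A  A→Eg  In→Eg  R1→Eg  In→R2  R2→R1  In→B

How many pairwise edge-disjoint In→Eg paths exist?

Assign every edge capacity 1; by Menger, the answer equals the max flow.
Path In→Eg (+1); total 1.
Path In→A→Eg (+1); total 2.
Path In→B→Eg (+1); total 3.
Path In→R1→Eg (+1); total 4.
No residual In→Eg path; max flow = 4.
Certifying cut of size 4: {In→A, In→B, In→Eg, R1→Eg}.

4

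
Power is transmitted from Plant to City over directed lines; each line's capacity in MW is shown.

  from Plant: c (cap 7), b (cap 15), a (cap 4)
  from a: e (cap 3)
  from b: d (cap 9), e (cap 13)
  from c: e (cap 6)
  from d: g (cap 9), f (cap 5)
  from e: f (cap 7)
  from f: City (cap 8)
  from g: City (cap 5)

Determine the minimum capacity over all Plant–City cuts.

13

Augment Plant→a→e→f→City: bottleneck 3, flow now 3.
Augment Plant→b→d→f→City: bottleneck 5, flow now 8.
Augment Plant→b→d→g→City: bottleneck 4, flow now 12.
Augment Plant→b→e→f→d→g→City: bottleneck 1, flow now 13. (uses reverse residual edge)
No augmenting path remains; maximum flow = 13.
By max-flow min-cut, the minimum cut capacity equals the max flow.
In the residual graph, reachable from Plant: {Plant, a, b, c, d, e, f, g}.
Min-cut edges: f→City (8), g→City (5); capacity 8 + 5 = 13.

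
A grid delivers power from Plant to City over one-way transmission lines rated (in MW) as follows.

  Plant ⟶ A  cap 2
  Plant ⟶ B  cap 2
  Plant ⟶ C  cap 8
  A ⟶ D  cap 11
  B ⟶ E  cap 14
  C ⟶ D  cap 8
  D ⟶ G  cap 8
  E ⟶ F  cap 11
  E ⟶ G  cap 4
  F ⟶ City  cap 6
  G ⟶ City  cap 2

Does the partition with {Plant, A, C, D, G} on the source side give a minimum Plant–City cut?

Given cut capacity: 2 + 2 = 4.
Augment Plant→A→D→G→City: bottleneck 2, flow now 2.
Augment Plant→B→E→F→City: bottleneck 2, flow now 4.
No augmenting path remains; maximum flow = 4.
Cut capacity 4 equals the max flow, so it is a minimum cut.

Yes — it is a minimum cut (capacity 4).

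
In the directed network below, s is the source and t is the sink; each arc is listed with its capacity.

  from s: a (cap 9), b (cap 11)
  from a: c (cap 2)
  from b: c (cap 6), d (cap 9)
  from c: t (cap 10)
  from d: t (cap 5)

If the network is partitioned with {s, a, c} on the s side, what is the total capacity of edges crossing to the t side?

21

Edges leaving {s, a, c}: s→b (11), c→t (10).
Cut capacity = 11 + 10 = 21.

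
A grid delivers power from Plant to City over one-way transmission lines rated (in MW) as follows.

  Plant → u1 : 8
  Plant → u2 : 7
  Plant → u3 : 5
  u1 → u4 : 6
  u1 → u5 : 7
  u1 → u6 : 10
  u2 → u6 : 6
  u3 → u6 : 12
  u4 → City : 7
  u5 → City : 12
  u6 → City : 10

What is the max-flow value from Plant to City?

Augment Plant→u1→u4→City: bottleneck 6, flow now 6.
Augment Plant→u1→u5→City: bottleneck 2, flow now 8.
Augment Plant→u2→u6→City: bottleneck 6, flow now 14.
Augment Plant→u3→u6→City: bottleneck 4, flow now 18.
No augmenting path remains; maximum flow = 18.
In the residual graph, reachable from Plant: {Plant, u2, u3, u6}.
Min-cut edges: Plant→u1 (8), u6→City (10); capacity 8 + 10 = 18.
This cut is saturated, so no flow can exceed 18.

18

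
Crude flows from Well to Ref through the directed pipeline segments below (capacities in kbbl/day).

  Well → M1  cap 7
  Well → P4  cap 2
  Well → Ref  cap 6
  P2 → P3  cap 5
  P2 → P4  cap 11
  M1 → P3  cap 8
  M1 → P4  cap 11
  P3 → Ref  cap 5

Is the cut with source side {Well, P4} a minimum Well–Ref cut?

Given cut capacity: 7 + 6 = 13.
Augment Well→Ref: bottleneck 6, flow now 6.
Augment Well→M1→P3→Ref: bottleneck 5, flow now 11.
No augmenting path remains; maximum flow = 11.
In the residual graph, reachable from Well: {Well, M1, P3, P4}.
Min-cut edges: Well→Ref (6), P3→Ref (5); capacity 6 + 5 = 11.
Cut capacity 13 exceeds the max flow 11, so it is not minimum.

No — its capacity is 13, but the minimum cut has capacity 11.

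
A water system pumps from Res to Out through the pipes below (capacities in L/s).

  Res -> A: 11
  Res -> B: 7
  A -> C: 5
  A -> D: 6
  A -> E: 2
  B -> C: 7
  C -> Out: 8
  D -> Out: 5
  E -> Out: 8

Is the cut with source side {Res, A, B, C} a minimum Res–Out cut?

Given cut capacity: 6 + 2 + 8 = 16.
Augment Res→A→C→Out: bottleneck 5, flow now 5.
Augment Res→A→D→Out: bottleneck 5, flow now 10.
Augment Res→A→E→Out: bottleneck 1, flow now 11.
Augment Res→B→C→Out: bottleneck 3, flow now 14.
Augment Res→B→C→A→E→Out: bottleneck 1, flow now 15. (uses reverse residual edge)
No augmenting path remains; maximum flow = 15.
In the residual graph, reachable from Res: {Res, A, B, C, D}.
Min-cut edges: A→E (2), C→Out (8), D→Out (5); capacity 2 + 8 + 5 = 15.
Cut capacity 16 exceeds the max flow 15, so it is not minimum.

No — its capacity is 16, but the minimum cut has capacity 15.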